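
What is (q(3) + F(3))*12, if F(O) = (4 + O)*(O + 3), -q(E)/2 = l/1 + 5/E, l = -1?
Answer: 488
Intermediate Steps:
q(E) = 2 - 10/E (q(E) = -2*(-1/1 + 5/E) = -2*(-1*1 + 5/E) = -2*(-1 + 5/E) = 2 - 10/E)
F(O) = (3 + O)*(4 + O) (F(O) = (4 + O)*(3 + O) = (3 + O)*(4 + O))
(q(3) + F(3))*12 = ((2 - 10/3) + (12 + 3² + 7*3))*12 = ((2 - 10*⅓) + (12 + 9 + 21))*12 = ((2 - 10/3) + 42)*12 = (-4/3 + 42)*12 = (122/3)*12 = 488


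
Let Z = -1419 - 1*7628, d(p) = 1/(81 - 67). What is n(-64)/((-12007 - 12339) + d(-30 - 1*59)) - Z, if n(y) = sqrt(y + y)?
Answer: 9047 - 112*I*sqrt(2)/340843 ≈ 9047.0 - 0.00046471*I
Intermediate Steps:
d(p) = 1/14
n(y) = sqrt(2)*sqrt(y) (n(y) = sqrt(2*y) = sqrt(2)*sqrt(y))
Z = -9047 (Z = -1419 - 7628 = -9047)
n(-64)/((-12007 - 12339) + d(-30 - 1*59)) - Z = (sqrt(2)*sqrt(-64))/((-12007 - 12339) + 1/14) - 1*(-9047) = (sqrt(2)*(8*I))/(-24346 + 1/14) + 9047 = (8*I*sqrt(2))/(-340843/14) + 9047 = (8*I*sqrt(2))*(-14/340843) + 9047 = -112*I*sqrt(2)/340843 + 9047 = 9047 - 112*I*sqrt(2)/340843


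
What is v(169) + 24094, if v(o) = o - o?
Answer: 24094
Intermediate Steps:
v(o) = 0
v(169) + 24094 = 0 + 24094 = 24094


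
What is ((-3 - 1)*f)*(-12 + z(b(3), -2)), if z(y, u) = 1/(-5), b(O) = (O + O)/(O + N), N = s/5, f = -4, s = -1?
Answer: -976/5 ≈ -195.20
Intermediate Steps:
N = -1/5 ≈ -0.20000
b(O) = 2*O/(-1/5 + O) (b(O) = (O + O)/(O - 1/5) = (2*O)/(-1/5 + O) = 2*O/(-1/5 + O))
z(y, u) = -1/5
((-3 - 1)*f)*(-12 + z(b(3), -2)) = ((-3 - 1)*(-4))*(-12 - 1/5) = -4*(-4)*(-61/5) = 16*(-61/5) = -976/5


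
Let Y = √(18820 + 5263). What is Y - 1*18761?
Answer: -18761 + √24083 ≈ -18606.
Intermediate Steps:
Y = √24083 ≈ 155.19
Y - 1*18761 = √24083 - 1*18761 = √24083 - 18761 = -18761 + √24083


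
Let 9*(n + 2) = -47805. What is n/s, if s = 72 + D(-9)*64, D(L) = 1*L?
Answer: 15941/1512 ≈ 10.543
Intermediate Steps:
n = -15941/3 (n = -2 + (1/9)*(-47805) = -2 - 15935/3 = -15941/3 ≈ -5313.7)
D(L) = L
s = -504 (s = 72 - 9*64 = 72 - 576 = -504)
n/s = -15941/3/(-504) = -15941/3*(-1/504) = 15941/1512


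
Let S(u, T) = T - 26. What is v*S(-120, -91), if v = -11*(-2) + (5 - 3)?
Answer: -2808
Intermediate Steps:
S(u, T) = -26 + T
v = 24 (v = 22 + 2 = 24)
v*S(-120, -91) = 24*(-26 - 91) = 24*(-117) = -2808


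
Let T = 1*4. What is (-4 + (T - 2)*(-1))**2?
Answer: 36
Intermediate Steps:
T = 4
(-4 + (T - 2)*(-1))**2 = (-4 + (4 - 2)*(-1))**2 = (-4 + 2*(-1))**2 = (-4 - 2)**2 = (-6)**2 = 36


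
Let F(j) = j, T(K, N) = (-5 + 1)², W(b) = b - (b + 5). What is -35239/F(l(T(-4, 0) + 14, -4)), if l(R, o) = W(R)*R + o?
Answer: 35239/154 ≈ 228.82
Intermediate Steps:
W(b) = -5 (W(b) = b - (5 + b) = b + (-5 - b) = -5)
T(K, N) = 16 (T(K, N) = (-4)² = 16)
l(R, o) = o - 5*R (l(R, o) = -5*R + o = o - 5*R)
-35239/F(l(T(-4, 0) + 14, -4)) = -35239/(-4 - 5*(16 + 14)) = -35239/(-4 - 5*30) = -35239/(-4 - 150) = -35239/(-154) = -35239*(-1/154) = 35239/154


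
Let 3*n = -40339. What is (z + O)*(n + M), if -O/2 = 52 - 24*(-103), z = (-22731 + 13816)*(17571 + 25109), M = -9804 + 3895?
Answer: 7364651067456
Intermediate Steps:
M = -5909
z = -380492200 (z = -8915*42680 = -380492200)
O = -5048 (O = -2*(52 - 24*(-103)) = -2*(52 + 2472) = -2*2524 = -5048)
n = -40339/3 (n = (⅓)*(-40339) = -40339/3 ≈ -13446.)
(z + O)*(n + M) = (-380492200 - 5048)*(-40339/3 - 5909) = -380497248*(-58066/3) = 7364651067456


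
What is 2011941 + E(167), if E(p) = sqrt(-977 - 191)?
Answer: 2011941 + 4*I*sqrt(73) ≈ 2.0119e+6 + 34.176*I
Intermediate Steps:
E(p) = 4*I*sqrt(73) (E(p) = sqrt(-1168) = 4*I*sqrt(73))
2011941 + E(167) = 2011941 + 4*I*sqrt(73)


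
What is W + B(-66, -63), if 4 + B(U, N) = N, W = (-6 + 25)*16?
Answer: 237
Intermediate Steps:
W = 304 (W = 19*16 = 304)
B(U, N) = -4 + N
W + B(-66, -63) = 304 + (-4 - 63) = 304 - 67 = 237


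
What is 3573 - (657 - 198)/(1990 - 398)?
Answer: 5687757/1592 ≈ 3572.7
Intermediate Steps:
3573 - (657 - 198)/(1990 - 398) = 3573 - 459/1592 = 5687757/1592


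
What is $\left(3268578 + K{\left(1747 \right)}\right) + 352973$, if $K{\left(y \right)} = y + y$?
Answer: $3625045$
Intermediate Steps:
$K{\left(y \right)} = 2 y$
$\left(3268578 + K{\left(1747 \right)}\right) + 352973 = \left(3268578 + 2 \cdot 1747\right) + 352973 = \left(3268578 + 3494\right) + 352973 = 3272072 + 352973 = 3625045$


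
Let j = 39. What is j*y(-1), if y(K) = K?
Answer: -39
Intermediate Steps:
j*y(-1) = 39*(-1) = -39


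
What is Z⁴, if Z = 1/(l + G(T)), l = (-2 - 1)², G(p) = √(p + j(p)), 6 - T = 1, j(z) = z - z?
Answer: (9 + √5)⁻⁴ ≈ 6.2740e-5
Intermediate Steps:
j(z) = 0
T = 5 (T = 6 - 1*1 = 6 - 1 = 5)
G(p) = √p (G(p) = √(p + 0) = √p)
l = 9 (l = (-3)² = 9)
Z = 1/(9 + √5) ≈ 0.088999
Z⁴ = (9/76 - √5/76)⁴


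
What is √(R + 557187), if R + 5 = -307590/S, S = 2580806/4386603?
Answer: √3049261406107/9419 ≈ 185.39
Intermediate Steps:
S = 18838/32019 (S = 2580806*(1/4386603) = 18838/32019 ≈ 0.58834)
R = -4924409200/9419 (R = -5 - 307590/18838/32019 = -5 - 307590*32019/18838 = -5 - 4924362105/9419 = -4924409200/9419 ≈ -5.2282e+5)
√(R + 557187) = √(-4924409200/9419 + 557187) = √(323735153/9419) = √3049261406107/9419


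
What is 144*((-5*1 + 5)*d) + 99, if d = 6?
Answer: 99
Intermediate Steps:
144*((-5*1 + 5)*d) + 99 = 144*((-5*1 + 5)*6) + 99 = 144*((-5 + 5)*6) + 99 = 144*(0*6) + 99 = 144*0 + 99 = 0 + 99 = 99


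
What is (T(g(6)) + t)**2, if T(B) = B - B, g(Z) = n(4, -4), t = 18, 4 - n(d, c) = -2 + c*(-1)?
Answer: 324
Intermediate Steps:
n(d, c) = 6 + c (n(d, c) = 4 - (-2 + c*(-1)) = 4 - (-2 - c) = 4 + (2 + c) = 6 + c)
g(Z) = 2 (g(Z) = 6 - 4 = 2)
T(B) = 0
(T(g(6)) + t)**2 = (0 + 18)**2 = 18**2 = 324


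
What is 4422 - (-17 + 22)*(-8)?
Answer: 4462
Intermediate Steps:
4422 - (-17 + 22)*(-8) = 4422 - 5*(-8) = 4422 - 1*(-40) = 4422 + 40 = 4462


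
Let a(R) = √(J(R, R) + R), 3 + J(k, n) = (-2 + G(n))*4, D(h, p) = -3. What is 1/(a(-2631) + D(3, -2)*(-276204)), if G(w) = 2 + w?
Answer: 46034/38144325539 - I*√1462/228865953234 ≈ 1.2068e-6 - 1.6707e-10*I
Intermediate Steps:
J(k, n) = -3 + 4*n (J(k, n) = -3 + (-2 + (2 + n))*4 = -3 + n*4 = -3 + 4*n)
a(R) = √(-3 + 5*R) (a(R) = √((-3 + 4*R) + R) = √(-3 + 5*R))
1/(a(-2631) + D(3, -2)*(-276204)) = 1/(√(-3 + 5*(-2631)) - 3*(-276204)) = 1/(√(-3 - 13155) + 828612) = 1/(√(-13158) + 828612) = 1/(3*I*√1462 + 828612) = 1/(828612 + 3*I*√1462)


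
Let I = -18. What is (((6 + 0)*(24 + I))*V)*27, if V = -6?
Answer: -5832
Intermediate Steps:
(((6 + 0)*(24 + I))*V)*27 = (((6 + 0)*(24 - 18))*(-6))*27 = ((6*6)*(-6))*27 = (36*(-6))*27 = -216*27 = -5832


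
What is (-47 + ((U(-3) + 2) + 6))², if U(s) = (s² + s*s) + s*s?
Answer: 144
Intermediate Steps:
U(s) = 3*s² (U(s) = (s² + s²) + s² = 2*s² + s² = 3*s²)
(-47 + ((U(-3) + 2) + 6))² = (-47 + ((3*(-3)² + 2) + 6))² = (-47 + ((3*9 + 2) + 6))² = (-47 + ((27 + 2) + 6))² = (-47 + (29 + 6))² = (-47 + 35)² = (-12)² = 144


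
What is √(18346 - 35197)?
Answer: I*√16851 ≈ 129.81*I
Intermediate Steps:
√(18346 - 35197) = √(-16851) = I*√16851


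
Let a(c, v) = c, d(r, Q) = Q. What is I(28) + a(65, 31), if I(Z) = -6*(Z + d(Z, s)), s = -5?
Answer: -73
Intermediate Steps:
I(Z) = 30 - 6*Z (I(Z) = -6*(Z - 5) = -6*(-5 + Z) = 30 - 6*Z)
I(28) + a(65, 31) = (30 - 6*28) + 65 = (30 - 168) + 65 = -138 + 65 = -73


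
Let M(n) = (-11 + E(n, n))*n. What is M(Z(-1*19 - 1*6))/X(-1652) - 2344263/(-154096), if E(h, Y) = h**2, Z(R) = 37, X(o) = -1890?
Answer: -236575039/20802960 ≈ -11.372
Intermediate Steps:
M(n) = n*(-11 + n**2) (M(n) = (-11 + n**2)*n = n*(-11 + n**2))
M(Z(-1*19 - 1*6))/X(-1652) - 2344263/(-154096) = (37*(-11 + 37**2))/(-1890) - 2344263/(-154096) = (37*(-11 + 1369))*(-1/1890) - 2344263*(-1/154096) = (37*1358)*(-1/1890) + 2344263/154096 = 50246*(-1/1890) + 2344263/154096 = -3589/135 + 2344263/154096 = -236575039/20802960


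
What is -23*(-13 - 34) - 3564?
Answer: -2483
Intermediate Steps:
-23*(-13 - 34) - 3564 = -23*(-47) - 3564 = 1081 - 3564 = -2483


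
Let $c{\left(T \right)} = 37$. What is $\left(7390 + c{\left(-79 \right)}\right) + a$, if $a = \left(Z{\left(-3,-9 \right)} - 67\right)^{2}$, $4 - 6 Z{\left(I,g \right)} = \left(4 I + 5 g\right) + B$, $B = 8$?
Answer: $\frac{389173}{36} \approx 10810.0$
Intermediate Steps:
$Z{\left(I,g \right)} = - \frac{2}{3} - \frac{5 g}{6} - \frac{2 I}{3}$ ($Z{\left(I,g \right)} = \frac{2}{3} - \frac{\left(4 I + 5 g\right) + 8}{6} = \frac{2}{3} - \frac{8 + 4 I + 5 g}{6} = \frac{2}{3} - \left(\frac{4}{3} + \frac{2 I}{3} + \frac{5 g}{6}\right) = - \frac{2}{3} - \frac{5 g}{6} - \frac{2 I}{3}$)
$a = \frac{121801}{36}$ ($a = \left(\left(- \frac{2}{3} - - \frac{15}{2} - -2\right) - 67\right)^{2} = \left(\left(- \frac{2}{3} + \frac{15}{2} + 2\right) - 67\right)^{2} = \left(\frac{53}{6} - 67\right)^{2} = \left(- \frac{349}{6}\right)^{2} = \frac{121801}{36} \approx 3383.4$)
$\left(7390 + c{\left(-79 \right)}\right) + a = \left(7390 + 37\right) + \frac{121801}{36} = 7427 + \frac{121801}{36} = \frac{389173}{36}$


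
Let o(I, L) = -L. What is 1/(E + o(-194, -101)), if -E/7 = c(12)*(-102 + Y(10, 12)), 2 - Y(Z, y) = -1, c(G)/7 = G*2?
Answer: 1/116525 ≈ 8.5818e-6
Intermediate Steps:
c(G) = 14*G (c(G) = 7*(G*2) = 7*(2*G) = 14*G)
Y(Z, y) = 3 (Y(Z, y) = 2 - 1*(-1) = 2 + 1 = 3)
E = 116424 (E = -7*14*12*(-102 + 3) = -1176*(-99) = -7*(-16632) = 116424)
1/(E + o(-194, -101)) = 1/(116424 - 1*(-101)) = 1/(116424 + 101) = 1/116525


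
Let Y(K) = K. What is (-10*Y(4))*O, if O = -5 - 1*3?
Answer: 320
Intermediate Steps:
O = -8 (O = -5 - 3 = -8)
(-10*Y(4))*O = -10*4*(-8) = -40*(-8) = 320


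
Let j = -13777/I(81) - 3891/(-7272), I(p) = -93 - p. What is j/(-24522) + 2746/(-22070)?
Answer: -39813282151/311837976720 ≈ -0.12767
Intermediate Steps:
j = 5603521/70296 (j = -13777/(-93 - 1*81) - 3891/(-7272) = -13777/(-93 - 81) - 3891*(-1/7272) = -13777/(-174) + 1297/2424 = -13777*(-1/174) + 1297/2424 = 13777/174 + 1297/2424 = 5603521/70296 ≈ 79.713)
j/(-24522) + 2746/(-22070) = (5603521/70296)/(-24522) + 2746/(-22070) = (5603521/70296)*(-1/24522) + 2746*(-1/22070) = -91861/28258992 - 1373/11035 = -39813282151/311837976720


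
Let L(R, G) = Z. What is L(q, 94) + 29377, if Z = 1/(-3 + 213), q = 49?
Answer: 6169171/210 ≈ 29377.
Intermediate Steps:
Z = 1/210 ≈ 0.0047619
L(R, G) = 1/210
L(q, 94) + 29377 = 1/210 + 29377 = 6169171/210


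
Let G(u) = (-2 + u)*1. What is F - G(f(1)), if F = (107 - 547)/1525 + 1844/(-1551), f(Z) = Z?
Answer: -225853/473055 ≈ -0.47744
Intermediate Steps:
G(u) = -2 + u
F = -698908/473055 (F = -440*1/1525 + 1844*(-1/1551) = -88/305 - 1844/1551 = -698908/473055 ≈ -1.4774)
F - G(f(1)) = -698908/473055 - (-2 + 1) = -698908/473055 - 1*(-1) = -698908/473055 + 1 = -225853/473055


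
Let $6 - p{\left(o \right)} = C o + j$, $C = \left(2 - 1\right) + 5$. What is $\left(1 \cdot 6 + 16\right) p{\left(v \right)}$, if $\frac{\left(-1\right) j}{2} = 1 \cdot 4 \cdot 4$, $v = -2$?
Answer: $1100$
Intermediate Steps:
$C = 6$ ($C = 1 + 5 = 6$)
$j = -32$ ($j = - 2 \cdot 1 \cdot 4 \cdot 4 = - 2 \cdot 4 \cdot 4 = \left(-2\right) 16 = -32$)
$p{\left(o \right)} = 38 - 6 o$ ($p{\left(o \right)} = 6 - \left(6 o - 32\right) = 6 - \left(-32 + 6 o\right) = 38 - 6 o$)
$\left(1 \cdot 6 + 16\right) p{\left(v \right)} = \left(1 \cdot 6 + 16\right) \left(38 - -12\right) = \left(6 + 16\right) \left(38 + 12\right) = 22 \cdot 50 = 1100$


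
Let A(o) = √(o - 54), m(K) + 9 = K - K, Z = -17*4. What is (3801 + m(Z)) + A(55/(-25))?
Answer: 3792 + I*√1405/5 ≈ 3792.0 + 7.4967*I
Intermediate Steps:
Z = -68
m(K) = -9 (m(K) = -9 + (K - K) = -9 + 0 = -9)
A(o) = √(-54 + o)
(3801 + m(Z)) + A(55/(-25)) = (3801 - 9) + √(-54 + 55/(-25)) = 3792 + √(-54 + 55*(-1/25)) = 3792 + √(-54 - 11/5) = 3792 + √(-281/5) = 3792 + I*√1405/5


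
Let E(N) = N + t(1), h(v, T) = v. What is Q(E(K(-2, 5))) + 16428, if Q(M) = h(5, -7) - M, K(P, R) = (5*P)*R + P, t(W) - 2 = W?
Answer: 16482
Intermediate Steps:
t(W) = 2 + W
K(P, R) = P + 5*P*R (K(P, R) = 5*P*R + P = P + 5*P*R)
E(N) = 3 + N (E(N) = N + (2 + 1) = N + 3 = 3 + N)
Q(M) = 5 - M
Q(E(K(-2, 5))) + 16428 = (5 - (3 - 2*(1 + 5*5))) + 16428 = (5 - (3 - 2*(1 + 25))) + 16428 = (5 - (3 - 2*26)) + 16428 = (5 - (3 - 52)) + 16428 = (5 - 1*(-49)) + 16428 = (5 + 49) + 16428 = 54 + 16428 = 16482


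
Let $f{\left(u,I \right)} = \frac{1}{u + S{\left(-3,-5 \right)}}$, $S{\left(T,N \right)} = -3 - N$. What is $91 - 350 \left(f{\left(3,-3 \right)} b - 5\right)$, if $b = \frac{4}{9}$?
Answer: $\frac{16289}{9} \approx 1809.9$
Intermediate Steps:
$b = \frac{4}{9}$ ($b = 4 \cdot \frac{1}{9} = \frac{4}{9} \approx 0.44444$)
$f{\left(u,I \right)} = \frac{1}{2 + u}$ ($f{\left(u,I \right)} = \frac{1}{u - -2} = \frac{1}{u + \left(-3 + 5\right)} = \frac{1}{u + 2} = \frac{1}{2 + u}$)
$91 - 350 \left(f{\left(3,-3 \right)} b - 5\right) = 91 - 350 \left(\frac{1}{2 + 3} \cdot \frac{4}{9} - 5\right) = 91 - 350 \left(\frac{1}{5} \cdot \frac{4}{9} - 5\right) = 91 - 350 \left(\frac{4}{45} - 5\right) = 91 - - \frac{15470}{9} = 91 + \frac{15470}{9} = \frac{16289}{9}$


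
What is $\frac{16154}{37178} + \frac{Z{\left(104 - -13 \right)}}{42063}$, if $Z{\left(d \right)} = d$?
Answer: $\frac{113972588}{260636369} \approx 0.43729$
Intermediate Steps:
$\frac{16154}{37178} + \frac{Z{\left(104 - -13 \right)}}{42063} = \frac{16154}{37178} + \frac{104 - -13}{42063} = 16154 \cdot \frac{1}{37178} + \left(104 + 13\right) \frac{1}{42063} = \frac{8077}{18589} + 117 \cdot \frac{1}{42063} = \frac{8077}{18589} + \frac{39}{14021} = \frac{113972588}{260636369}$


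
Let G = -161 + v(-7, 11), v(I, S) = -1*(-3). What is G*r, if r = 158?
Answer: -24964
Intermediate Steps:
v(I, S) = 3
G = -158 (G = -161 + 3 = -158)
G*r = -158*158 = -24964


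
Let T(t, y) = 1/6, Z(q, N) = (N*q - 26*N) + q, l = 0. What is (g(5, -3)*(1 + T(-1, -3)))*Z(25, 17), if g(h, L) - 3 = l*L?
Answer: 28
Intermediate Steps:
g(h, L) = 3 (g(h, L) = 3 + 0*L = 3 + 0 = 3)
Z(q, N) = q - 26*N + N*q (Z(q, N) = (-26*N + N*q) + q = q - 26*N + N*q)
T(t, y) = ⅙ (T(t, y) = 1*(⅙) = ⅙)
(g(5, -3)*(1 + T(-1, -3)))*Z(25, 17) = (3*(1 + ⅙))*(25 - 26*17 + 17*25) = (3*(7/6))*(25 - 442 + 425) = (7/2)*8 = 28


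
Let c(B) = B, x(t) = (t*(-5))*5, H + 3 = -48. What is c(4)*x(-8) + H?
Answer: 749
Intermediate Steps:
H = -51 (H = -3 - 48 = -51)
x(t) = -25*t (x(t) = -5*t*5 = -25*t)
c(4)*x(-8) + H = 4*(-25*(-8)) - 51 = 4*200 - 51 = 800 - 51 = 749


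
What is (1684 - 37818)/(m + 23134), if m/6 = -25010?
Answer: 18067/63463 ≈ 0.28469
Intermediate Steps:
m = -150060 (m = 6*(-25010) = -150060)
(1684 - 37818)/(m + 23134) = (1684 - 37818)/(-150060 + 23134) = -36134/(-126926) = -36134*(-1/126926) = 18067/63463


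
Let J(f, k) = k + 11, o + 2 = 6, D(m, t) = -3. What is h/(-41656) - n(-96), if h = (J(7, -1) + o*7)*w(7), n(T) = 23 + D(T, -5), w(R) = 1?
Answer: -416579/20828 ≈ -20.001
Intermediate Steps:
o = 4 (o = -2 + 6 = 4)
J(f, k) = 11 + k
n(T) = 20 (n(T) = 23 - 3 = 20)
h = 38 (h = ((11 - 1) + 4*7)*1 = (10 + 28)*1 = 38*1 = 38)
h/(-41656) - n(-96) = 38/(-41656) - 1*20 = 38*(-1/41656) - 20 = -19/20828 - 20 = -416579/20828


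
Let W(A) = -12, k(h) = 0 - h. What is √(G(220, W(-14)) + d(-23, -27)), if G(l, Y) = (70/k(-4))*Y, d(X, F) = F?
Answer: I*√237 ≈ 15.395*I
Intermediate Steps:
k(h) = -h
G(l, Y) = 35*Y/2 (G(l, Y) = (70/((-1*(-4))))*Y = (70/4)*Y = (70*(¼))*Y = 35*Y/2)
√(G(220, W(-14)) + d(-23, -27)) = √((35/2)*(-12) - 27) = √(-210 - 27) = √(-237) = I*√237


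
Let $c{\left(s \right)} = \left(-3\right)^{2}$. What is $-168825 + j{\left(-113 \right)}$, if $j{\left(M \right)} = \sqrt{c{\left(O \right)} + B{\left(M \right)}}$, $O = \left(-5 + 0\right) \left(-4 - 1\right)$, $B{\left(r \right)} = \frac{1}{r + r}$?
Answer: $-168825 + \frac{\sqrt{459458}}{226} \approx -1.6882 \cdot 10^{5}$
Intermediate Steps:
$B{\left(r \right)} = \frac{1}{2 r}$
$O = 25$ ($O = \left(-5\right) \left(-5\right) = 25$)
$c{\left(s \right)} = 9$
$j{\left(M \right)} = \sqrt{9 + \frac{1}{2 M}}$
$-168825 + j{\left(-113 \right)} = -168825 + \frac{\sqrt{36 + \frac{2}{-113}}}{2} = -168825 + \frac{\sqrt{36 + 2 \left(- \frac{1}{113}\right)}}{2} = -168825 + \frac{\sqrt{36 - \frac{2}{113}}}{2} = -168825 + \frac{\sqrt{\frac{4066}{113}}}{2} = -168825 + \frac{\frac{1}{113} \sqrt{459458}}{2} = -168825 + \frac{\sqrt{459458}}{226}$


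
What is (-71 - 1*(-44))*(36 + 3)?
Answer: -1053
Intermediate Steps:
(-71 - 1*(-44))*(36 + 3) = (-71 + 44)*39 = -27*39 = -1053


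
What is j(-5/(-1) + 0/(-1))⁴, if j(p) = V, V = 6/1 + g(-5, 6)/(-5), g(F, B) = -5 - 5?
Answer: 4096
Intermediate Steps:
g(F, B) = -10
V = 8 (V = 6/1 - 10/(-5) = 6*1 - 10*(-⅕) = 6 + 2 = 8)
j(p) = 8
j(-5/(-1) + 0/(-1))⁴ = 8⁴ = 4096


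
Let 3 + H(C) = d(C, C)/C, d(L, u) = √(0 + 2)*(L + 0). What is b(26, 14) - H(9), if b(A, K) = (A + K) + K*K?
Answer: 239 - √2 ≈ 237.59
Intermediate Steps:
b(A, K) = A + K + K² (b(A, K) = (A + K) + K² = A + K + K²)
d(L, u) = L*√2 (d(L, u) = √2*L = L*√2)
H(C) = -3 + √2 (H(C) = -3 + (C*√2)/C = -3 + √2)
b(26, 14) - H(9) = (26 + 14 + 14²) - (-3 + √2) = (26 + 14 + 196) + (3 - √2) = 236 + (3 - √2) = 239 - √2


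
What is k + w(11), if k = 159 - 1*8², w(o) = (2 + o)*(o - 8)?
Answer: 134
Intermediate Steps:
w(o) = (-8 + o)*(2 + o) (w(o) = (2 + o)*(-8 + o) = (-8 + o)*(2 + o))
k = 95 (k = 159 - 1*64 = 159 - 64 = 95)
k + w(11) = 95 + (-16 + 11² - 6*11) = 95 + (-16 + 121 - 66) = 95 + 39 = 134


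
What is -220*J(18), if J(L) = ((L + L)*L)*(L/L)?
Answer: -142560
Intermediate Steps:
J(L) = 2*L² (J(L) = ((2*L)*L)*1 = (2*L²)*1 = 2*L²)
-220*J(18) = -440*18² = -440*324 = -220*648 = -142560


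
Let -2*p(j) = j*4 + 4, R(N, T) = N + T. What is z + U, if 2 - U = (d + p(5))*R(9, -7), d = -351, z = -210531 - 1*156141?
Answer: -365944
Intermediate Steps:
z = -366672 (z = -210531 - 156141 = -366672)
p(j) = -2 - 2*j (p(j) = -(j*4 + 4)/2 = -(4*j + 4)/2 = -(4 + 4*j)/2 = -2 - 2*j)
U = 728 (U = 2 - (-351 + (-2 - 2*5))*(9 - 7) = 2 - (-351 + (-2 - 10))*2 = 2 - (-351 - 12)*2 = 2 - (-363)*2 = 2 - 1*(-726) = 2 + 726 = 728)
z + U = -366672 + 728 = -365944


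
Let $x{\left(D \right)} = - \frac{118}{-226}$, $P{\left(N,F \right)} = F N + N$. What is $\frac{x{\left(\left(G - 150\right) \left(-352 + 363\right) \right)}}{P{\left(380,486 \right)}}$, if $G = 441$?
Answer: $\frac{59}{20911780} \approx 2.8214 \cdot 10^{-6}$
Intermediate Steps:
$P{\left(N,F \right)} = N + F N$
$x{\left(D \right)} = \frac{59}{113}$ ($x{\left(D \right)} = \left(-118\right) \left(- \frac{1}{226}\right) = \frac{59}{113}$)
$\frac{x{\left(\left(G - 150\right) \left(-352 + 363\right) \right)}}{P{\left(380,486 \right)}} = \frac{59}{113 \cdot 380 \left(1 + 486\right)} = \frac{59}{113 \cdot 380 \cdot 487} = \frac{59}{113 \cdot 185060} = \frac{59}{113} \cdot \frac{1}{185060} = \frac{59}{20911780}$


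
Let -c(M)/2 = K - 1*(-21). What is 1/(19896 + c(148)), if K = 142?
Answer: 1/19570 ≈ 5.1099e-5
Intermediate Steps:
c(M) = -326 (c(M) = -2*(142 - 1*(-21)) = -2*(142 + 21) = -2*163 = -326)
1/(19896 + c(148)) = 1/(19896 - 326) = 1/19570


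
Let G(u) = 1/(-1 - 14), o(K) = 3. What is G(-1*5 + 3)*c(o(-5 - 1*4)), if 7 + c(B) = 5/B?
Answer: 16/45 ≈ 0.35556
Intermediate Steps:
G(u) = -1/15 (G(u) = 1/(-15) = -1/15)
c(B) = -7 + 5/B
G(-1*5 + 3)*c(o(-5 - 1*4)) = -(-7 + 5/3)/15 = -1/15*(-16/3) = 16/45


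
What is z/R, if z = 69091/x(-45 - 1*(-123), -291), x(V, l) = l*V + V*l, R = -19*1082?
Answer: 69091/933250968 ≈ 7.4033e-5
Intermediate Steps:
R = -20558
x(V, l) = 2*V*l (x(V, l) = V*l + V*l = 2*V*l)
z = -69091/45396 (z = 69091/((2*(-45 - 1*(-123))*(-291))) = 69091/((2*(-45 + 123)*(-291))) = 69091/((2*78*(-291))) = 69091/(-45396) = 69091*(-1/45396) = -69091/45396 ≈ -1.5220)
z/R = -69091/45396/(-20558) = -69091/45396*(-1/20558) = 69091/933250968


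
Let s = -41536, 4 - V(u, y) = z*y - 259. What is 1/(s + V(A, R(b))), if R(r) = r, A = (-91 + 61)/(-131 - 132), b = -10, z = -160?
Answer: -1/42873 ≈ -2.3325e-5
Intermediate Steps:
A = 30/263 (A = -30/(-263) = -30*(-1/263) = 30/263 ≈ 0.11407)
V(u, y) = 263 + 160*y (V(u, y) = 4 - (-160*y - 259) = 4 - (-259 - 160*y) = 4 + (259 + 160*y) = 263 + 160*y)
1/(s + V(A, R(b))) = 1/(-41536 + (263 + 160*(-10))) = 1/(-41536 + (263 - 1600)) = 1/(-41536 - 1337) = 1/(-42873) = -1/42873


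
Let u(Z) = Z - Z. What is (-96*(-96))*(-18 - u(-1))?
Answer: -165888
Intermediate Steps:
u(Z) = 0
(-96*(-96))*(-18 - u(-1)) = (-96*(-96))*(-18 - 1*0) = 9216*(-18 + 0) = 9216*(-18) = -165888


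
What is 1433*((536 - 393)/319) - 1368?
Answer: -21043/29 ≈ -725.62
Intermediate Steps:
1433*((536 - 393)/319) - 1368 = 1433*(143*(1/319)) - 1368 = 1433*(13/29) - 1368 = 18629/29 - 1368 = -21043/29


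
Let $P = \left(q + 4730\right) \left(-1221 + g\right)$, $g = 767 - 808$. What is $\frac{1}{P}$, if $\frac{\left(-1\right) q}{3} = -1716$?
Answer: $- \frac{1}{12466036} \approx -8.0218 \cdot 10^{-8}$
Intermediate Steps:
$q = 5148$ ($q = \left(-3\right) \left(-1716\right) = 5148$)
$g = -41$
$P = -12466036$ ($P = \left(5148 + 4730\right) \left(-1221 - 41\right) = 9878 \left(-1262\right) = -12466036$)
$\frac{1}{P} = \frac{1}{-12466036} = - \frac{1}{12466036}$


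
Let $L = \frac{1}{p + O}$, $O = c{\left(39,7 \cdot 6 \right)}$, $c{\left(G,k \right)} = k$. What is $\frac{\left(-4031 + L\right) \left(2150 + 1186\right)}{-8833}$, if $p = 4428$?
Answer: $\frac{10018324364}{6580585} \approx 1522.4$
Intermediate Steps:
$O = 42$ ($O = 7 \cdot 6 = 42$)
$L = \frac{1}{4470}$ ($L = \frac{1}{4428 + 42} = \frac{1}{4470} \approx 0.00022371$)
$\frac{\left(-4031 + L\right) \left(2150 + 1186\right)}{-8833} = \frac{\left(-4031 + \frac{1}{4470}\right) \left(2150 + 1186\right)}{-8833} = \left(- \frac{18018569}{4470}\right) 3336 \left(- \frac{1}{8833}\right) = \left(- \frac{10018324364}{745}\right) \left(- \frac{1}{8833}\right) = \frac{10018324364}{6580585}$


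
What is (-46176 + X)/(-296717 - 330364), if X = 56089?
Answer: -9913/627081 ≈ -0.015808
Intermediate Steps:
(-46176 + X)/(-296717 - 330364) = (-46176 + 56089)/(-296717 - 330364) = 9913/(-627081) = 9913*(-1/627081) = -9913/627081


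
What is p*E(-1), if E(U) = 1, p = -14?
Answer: -14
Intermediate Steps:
p*E(-1) = -14*1 = -14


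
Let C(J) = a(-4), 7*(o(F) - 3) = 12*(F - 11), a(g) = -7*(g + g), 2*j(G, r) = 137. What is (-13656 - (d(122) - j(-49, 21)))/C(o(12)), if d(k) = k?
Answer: -3917/16 ≈ -244.81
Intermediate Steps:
j(G, r) = 137/2 (j(G, r) = (½)*137 = 137/2)
a(g) = -14*g
o(F) = -111/7 + 12*F/7 (o(F) = 3 + (12*(F - 11))/7 = 3 + (12*(-11 + F))/7 = 3 + (-132 + 12*F)/7 = 3 + (-132/7 + 12*F/7) = -111/7 + 12*F/7)
C(J) = 56 (C(J) = -14*(-4) = 56)
(-13656 - (d(122) - j(-49, 21)))/C(o(12)) = (-13656 - (122 - 1*137/2))/56 = (-13656 - (122 - 137/2))*(1/56) = (-13656 - 1*107/2)*(1/56) = (-13656 - 107/2)*(1/56) = -27419/2*1/56 = -3917/16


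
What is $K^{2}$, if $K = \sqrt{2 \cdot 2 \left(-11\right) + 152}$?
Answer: $108$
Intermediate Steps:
$K = 6 \sqrt{3}$ ($K = \sqrt{4 \left(-11\right) + 152} = \sqrt{-44 + 152} = \sqrt{108} = 6 \sqrt{3} \approx 10.392$)
$K^{2} = \left(6 \sqrt{3}\right)^{2} = 108$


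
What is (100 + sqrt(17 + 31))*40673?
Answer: 4067300 + 162692*sqrt(3) ≈ 4.3491e+6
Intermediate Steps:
(100 + sqrt(17 + 31))*40673 = (100 + sqrt(48))*40673 = (100 + 4*sqrt(3))*40673 = 4067300 + 162692*sqrt(3)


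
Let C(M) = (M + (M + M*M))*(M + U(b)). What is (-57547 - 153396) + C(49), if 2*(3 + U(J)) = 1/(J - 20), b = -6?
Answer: -4993927/52 ≈ -96037.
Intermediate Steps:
U(J) = -3 + 1/(2*(-20 + J)) (U(J) = -3 + 1/(2*(J - 20)) = -3 + 1/(2*(-20 + J)))
C(M) = (-157/52 + M)*(M² + 2*M) (C(M) = (M + (M + M*M))*(M + (121 - 6*(-6))/(2*(-20 - 6))) = (M + (M + M²))*(M + (½)*(121 + 36)/(-26)) = (M² + 2*M)*(M + (½)*(-1/26)*157) = (M² + 2*M)*(M - 157/52) = (M² + 2*M)*(-157/52 + M) = (-157/52 + M)*(M² + 2*M))
(-57547 - 153396) + C(49) = (-57547 - 153396) + (1/52)*49*(-314 - 53*49 + 52*49²) = -210943 + (1/52)*49*(-314 - 2597 + 52*2401) = -210943 + (1/52)*49*(-314 - 2597 + 124852) = -210943 + (1/52)*49*121941 = -210943 + 5975109/52 = -4993927/52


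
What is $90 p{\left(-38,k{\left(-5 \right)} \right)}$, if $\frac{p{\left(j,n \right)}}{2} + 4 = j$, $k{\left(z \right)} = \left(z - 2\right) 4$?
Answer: $-7560$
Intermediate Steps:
$k{\left(z \right)} = -8 + 4 z$ ($k{\left(z \right)} = \left(-2 + z\right) 4 = -8 + 4 z$)
$p{\left(j,n \right)} = -8 + 2 j$
$90 p{\left(-38,k{\left(-5 \right)} \right)} = 90 \left(-8 + 2 \left(-38\right)\right) = 90 \left(-8 - 76\right) = 90 \left(-84\right) = -7560$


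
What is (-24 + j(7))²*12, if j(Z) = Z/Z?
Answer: 6348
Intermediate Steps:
j(Z) = 1
(-24 + j(7))²*12 = (-24 + 1)²*12 = (-23)²*12 = 529*12 = 6348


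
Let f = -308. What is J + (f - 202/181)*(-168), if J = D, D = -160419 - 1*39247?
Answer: -26739946/181 ≈ -1.4773e+5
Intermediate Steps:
D = -199666 (D = -160419 - 39247 = -199666)
J = -199666
J + (f - 202/181)*(-168) = -199666 + (-308 - 202/181)*(-168) = -199666 - 55950/181*(-168) = -199666 + 9399600/181 = -26739946/181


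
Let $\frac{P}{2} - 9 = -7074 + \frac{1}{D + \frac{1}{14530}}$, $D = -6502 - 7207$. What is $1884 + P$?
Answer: $- \frac{2439302432234}{199191769} \approx -12246.0$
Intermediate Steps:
$D = -13709$
$P = - \frac{2814579725030}{199191769}$ ($P = 18 + 2 \left(-7074 + \frac{1}{-13709 + \frac{1}{14530}}\right) = 18 + 2 \left(-7074 + \frac{1}{- \frac{199191769}{14530}}\right) = 18 + 2 \left(-7074 - \frac{14530}{199191769}\right) = 18 + 2 \left(- \frac{1409082588436}{199191769}\right) = 18 - \frac{2818165176872}{199191769} = - \frac{2814579725030}{199191769} \approx -14130.0$)
$1884 + P = 1884 - \frac{2814579725030}{199191769} = - \frac{2439302432234}{199191769}$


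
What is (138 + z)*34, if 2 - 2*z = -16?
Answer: 4998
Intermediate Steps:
z = 9 (z = 1 - 1/2*(-16) = 1 + 8 = 9)
(138 + z)*34 = (138 + 9)*34 = 147*34 = 4998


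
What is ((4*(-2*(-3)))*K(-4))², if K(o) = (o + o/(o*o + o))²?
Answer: 1827904/9 ≈ 2.0310e+5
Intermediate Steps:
K(o) = (o + o/(o + o²))² (K(o) = (o + o/(o² + o))² = (o + o/(o + o²))²)
((4*(-2*(-3)))*K(-4))² = ((4*(-2*(-3)))*((1 - 4 + (-4)²)²/(1 - 4)²))² = ((4*6)*((1 - 4 + 16)²/(-3)²))² = (24*((⅑)*13²))² = (24*((⅑)*169))² = (24*(169/9))² = (1352/3)² = 1827904/9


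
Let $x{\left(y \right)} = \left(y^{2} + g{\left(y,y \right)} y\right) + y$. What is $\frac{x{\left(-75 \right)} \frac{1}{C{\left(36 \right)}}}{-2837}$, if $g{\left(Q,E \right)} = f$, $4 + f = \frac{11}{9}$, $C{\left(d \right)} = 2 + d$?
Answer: $- \frac{17275}{323418} \approx -0.053414$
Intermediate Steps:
$f = - \frac{25}{9}$ ($f = -4 + \frac{11}{9} = - \frac{25}{9} \approx -2.7778$)
$g{\left(Q,E \right)} = - \frac{25}{9}$
$x{\left(y \right)} = y^{2} - \frac{16 y}{9}$ ($x{\left(y \right)} = \left(y^{2} - \frac{25 y}{9}\right) + y = y^{2} - \frac{16 y}{9}$)
$\frac{x{\left(-75 \right)} \frac{1}{C{\left(36 \right)}}}{-2837} = \frac{\frac{1}{9} \left(-75\right) \left(-16 + 9 \left(-75\right)\right) \frac{1}{2 + 36}}{-2837} = \frac{\frac{1}{9} \left(-75\right) \left(-16 - 675\right)}{38} \left(- \frac{1}{2837}\right) = \frac{1}{9} \left(-75\right) \left(-691\right) \frac{1}{38} \left(- \frac{1}{2837}\right) = \frac{17275}{3} \cdot \frac{1}{38} \left(- \frac{1}{2837}\right) = \frac{17275}{114} \left(- \frac{1}{2837}\right) = - \frac{17275}{323418}$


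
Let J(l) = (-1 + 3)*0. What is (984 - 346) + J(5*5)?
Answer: 638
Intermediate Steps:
J(l) = 0 (J(l) = 2*0 = 0)
(984 - 346) + J(5*5) = (984 - 346) + 0 = 638 + 0 = 638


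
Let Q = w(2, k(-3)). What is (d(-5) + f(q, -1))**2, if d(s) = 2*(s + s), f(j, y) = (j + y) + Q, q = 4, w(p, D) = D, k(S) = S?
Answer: 400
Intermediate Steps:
Q = -3
f(j, y) = -3 + j + y (f(j, y) = (j + y) - 3 = -3 + j + y)
d(s) = 4*s (d(s) = 2*(2*s) = 4*s)
(d(-5) + f(q, -1))**2 = (4*(-5) + (-3 + 4 - 1))**2 = (-20 + 0)**2 = (-20)**2 = 400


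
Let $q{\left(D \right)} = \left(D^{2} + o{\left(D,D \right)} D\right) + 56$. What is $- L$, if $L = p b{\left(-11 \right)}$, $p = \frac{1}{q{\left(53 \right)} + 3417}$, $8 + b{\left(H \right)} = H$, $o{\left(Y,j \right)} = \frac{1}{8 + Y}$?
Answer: $\frac{1159}{383255} \approx 0.0030241$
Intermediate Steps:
$q{\left(D \right)} = 56 + D^{2} + \frac{D}{8 + D}$ ($q{\left(D \right)} = \left(D^{2} + \frac{D}{8 + D}\right) + 56 = 56 + D^{2} + \frac{D}{8 + D}$)
$b{\left(H \right)} = -8 + H$
$p = \frac{61}{383255}$ ($p = \frac{1}{\frac{53 + \left(8 + 53\right) \left(56 + 53^{2}\right)}{8 + 53} + 3417} = \frac{1}{\frac{53 + 61 \left(56 + 2809\right)}{61} + 3417} = \frac{1}{\frac{53 + 61 \cdot 2865}{61} + 3417} = \frac{1}{\frac{53 + 174765}{61} + 3417} = \frac{1}{\frac{1}{61} \cdot 174818 + 3417} = \frac{1}{\frac{174818}{61} + 3417} = \frac{1}{\frac{383255}{61}} = \frac{61}{383255} \approx 0.00015916$)
$L = - \frac{1159}{383255}$ ($L = \frac{61 \left(-8 - 11\right)}{383255} = \frac{61}{383255} \left(-19\right) = - \frac{1159}{383255} \approx -0.0030241$)
$- L = \left(-1\right) \left(- \frac{1159}{383255}\right) = \frac{1159}{383255}$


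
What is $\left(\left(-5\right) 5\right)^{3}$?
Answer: $-15625$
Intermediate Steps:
$\left(\left(-5\right) 5\right)^{3} = \left(-25\right)^{3} = -15625$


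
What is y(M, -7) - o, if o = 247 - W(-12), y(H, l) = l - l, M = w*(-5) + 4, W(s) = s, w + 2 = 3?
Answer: -259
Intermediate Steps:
w = 1 (w = -2 + 3 = 1)
M = -1 (M = 1*(-5) + 4 = -5 + 4 = -1)
y(H, l) = 0
o = 259 (o = 247 - 1*(-12) = 247 + 12 = 259)
y(M, -7) - o = 0 - 1*259 = 0 - 259 = -259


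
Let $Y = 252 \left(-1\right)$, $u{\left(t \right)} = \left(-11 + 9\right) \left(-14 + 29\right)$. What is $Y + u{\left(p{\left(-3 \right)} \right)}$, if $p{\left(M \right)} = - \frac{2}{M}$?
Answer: $-282$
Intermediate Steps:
$u{\left(t \right)} = -30$ ($u{\left(t \right)} = \left(-2\right) 15 = -30$)
$Y = -252$
$Y + u{\left(p{\left(-3 \right)} \right)} = -252 - 30 = -282$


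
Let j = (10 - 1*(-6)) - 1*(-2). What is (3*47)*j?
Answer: 2538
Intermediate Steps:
j = 18 (j = (10 + 6) + 2 = 16 + 2 = 18)
(3*47)*j = (3*47)*18 = 141*18 = 2538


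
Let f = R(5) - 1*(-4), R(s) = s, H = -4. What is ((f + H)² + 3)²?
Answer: 784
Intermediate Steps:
f = 9 (f = 5 - 1*(-4) = 5 + 4 = 9)
((f + H)² + 3)² = ((9 - 4)² + 3)² = (5² + 3)² = (25 + 3)² = 28² = 784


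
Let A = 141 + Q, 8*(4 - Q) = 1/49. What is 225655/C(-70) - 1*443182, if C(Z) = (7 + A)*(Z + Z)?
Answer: -26406744940/59583 ≈ -4.4319e+5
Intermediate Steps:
Q = 1567/392 (Q = 4 - 1/8/49 = 4 - 1/8*1/49 = 4 - 1/392 = 1567/392 ≈ 3.9974)
A = 56839/392 (A = 141 + 1567/392 = 56839/392 ≈ 145.00)
C(Z) = 59583*Z/196 (C(Z) = (7 + 56839/392)*(Z + Z) = 59583*(2*Z)/392 = 59583*Z/196)
225655/C(-70) - 1*443182 = 225655/(((59583/196)*(-70))) - 1*443182 = 225655/(-297915/14) - 443182 = 225655*(-14/297915) - 443182 = -631834/59583 - 443182 = -26406744940/59583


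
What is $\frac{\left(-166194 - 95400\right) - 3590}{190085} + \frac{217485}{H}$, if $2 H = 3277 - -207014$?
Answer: $\frac{8971821302}{13324388245} \approx 0.67334$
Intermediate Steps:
$H = \frac{210291}{2}$ ($H = \frac{3277 - -207014}{2} = \frac{3277 + 207014}{2} = \frac{1}{2} \cdot 210291 = \frac{210291}{2} \approx 1.0515 \cdot 10^{5}$)
$\frac{\left(-166194 - 95400\right) - 3590}{190085} + \frac{217485}{H} = \frac{\left(-166194 - 95400\right) - 3590}{190085} + \frac{217485}{\frac{210291}{2}} = \left(-261594 - 3590\right) \frac{1}{190085} + 217485 \cdot \frac{2}{210291} = \left(-265184\right) \frac{1}{190085} + \frac{144990}{70097} = - \frac{265184}{190085} + \frac{144990}{70097} = \frac{8971821302}{13324388245}$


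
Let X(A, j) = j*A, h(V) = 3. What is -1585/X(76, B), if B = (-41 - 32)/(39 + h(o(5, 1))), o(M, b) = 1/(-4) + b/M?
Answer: 33285/2774 ≈ 11.999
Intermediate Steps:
o(M, b) = -¼ + b/M (o(M, b) = 1*(-¼) + b/M = -¼ + b/M)
B = -73/42 (B = (-41 - 32)/(39 + 3) = -73/42 ≈ -1.7381)
X(A, j) = A*j
-1585/X(76, B) = -1585/(76*(-73/42)) = -1585/(-2774/21) = -1585*(-21/2774) = 33285/2774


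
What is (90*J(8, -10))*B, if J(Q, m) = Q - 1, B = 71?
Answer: 44730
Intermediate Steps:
J(Q, m) = -1 + Q
(90*J(8, -10))*B = (90*(-1 + 8))*71 = (90*7)*71 = 630*71 = 44730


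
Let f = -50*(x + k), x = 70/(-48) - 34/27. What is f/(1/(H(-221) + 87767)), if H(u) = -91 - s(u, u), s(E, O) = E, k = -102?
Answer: 16567852025/36 ≈ 4.6022e+8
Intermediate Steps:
H(u) = -91 - u
x = -587/216 (x = 70*(-1/48) - 34*1/27 = -35/24 - 34/27 = -587/216 ≈ -2.7176)
f = 565475/108 (f = -50*(-587/216 - 102) = -50*(-22619/216) = 565475/108 ≈ 5235.9)
f/(1/(H(-221) + 87767)) = 565475/(108*(1/((-91 - 1*(-221)) + 87767))) = 565475/(108*(1/((-91 + 221) + 87767))) = 565475/(108*(1/(130 + 87767))) = 565475/(108*(1/87897)) = (565475/108)*87897 = 16567852025/36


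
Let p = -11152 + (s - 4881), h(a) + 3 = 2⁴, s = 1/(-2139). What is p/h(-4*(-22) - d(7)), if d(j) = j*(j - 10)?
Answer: -34294588/27807 ≈ -1233.3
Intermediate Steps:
d(j) = j*(-10 + j)
s = -1/2139 ≈ -0.00046751
h(a) = 13 (h(a) = -3 + 2⁴ = -3 + 16 = 13)
p = -34294588/2139 (p = -11152 + (-1/2139 - 4881) = -11152 - 10440460/2139 = -34294588/2139 ≈ -16033.)
p/h(-4*(-22) - d(7)) = -34294588/2139/13 = -34294588/2139*1/13 = -34294588/27807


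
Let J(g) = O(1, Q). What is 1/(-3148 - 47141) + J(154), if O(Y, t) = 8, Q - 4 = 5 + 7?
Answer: 402311/50289 ≈ 8.0000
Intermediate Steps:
Q = 16 (Q = 4 + (5 + 7) = 4 + 12 = 16)
J(g) = 8
1/(-3148 - 47141) + J(154) = 1/(-3148 - 47141) + 8 = 1/(-50289) + 8 = -1/50289 + 8 = 402311/50289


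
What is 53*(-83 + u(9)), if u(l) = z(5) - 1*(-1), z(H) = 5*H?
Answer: -3021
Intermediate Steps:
u(l) = 26 (u(l) = 5*5 - 1*(-1) = 25 + 1 = 26)
53*(-83 + u(9)) = 53*(-83 + 26) = 53*(-57) = -3021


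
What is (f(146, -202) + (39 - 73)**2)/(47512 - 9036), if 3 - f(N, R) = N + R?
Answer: 1215/38476 ≈ 0.031578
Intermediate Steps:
f(N, R) = 3 - N - R (f(N, R) = 3 - (N + R) = 3 + (-N - R) = 3 - N - R)
(f(146, -202) + (39 - 73)**2)/(47512 - 9036) = ((3 - 1*146 - 1*(-202)) + (39 - 73)**2)/(47512 - 9036) = ((3 - 146 + 202) + (-34)**2)/38476 = (59 + 1156)*(1/38476) = 1215*(1/38476) = 1215/38476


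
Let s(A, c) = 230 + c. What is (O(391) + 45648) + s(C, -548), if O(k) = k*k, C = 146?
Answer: 198211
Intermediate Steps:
O(k) = k²
(O(391) + 45648) + s(C, -548) = (391² + 45648) + (230 - 548) = (152881 + 45648) - 318 = 198529 - 318 = 198211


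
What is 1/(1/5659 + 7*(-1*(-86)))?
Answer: 5659/3406719 ≈ 0.0016611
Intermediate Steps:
1/(1/5659 + 7*(-1*(-86))) = 1/(1/5659 + 7*86) = 1/(1/5659 + 602) = 1/(3406719/5659) = 5659/3406719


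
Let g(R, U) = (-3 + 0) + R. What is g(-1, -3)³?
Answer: -64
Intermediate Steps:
g(R, U) = -3 + R
g(-1, -3)³ = (-3 - 1)³ = (-4)³ = -64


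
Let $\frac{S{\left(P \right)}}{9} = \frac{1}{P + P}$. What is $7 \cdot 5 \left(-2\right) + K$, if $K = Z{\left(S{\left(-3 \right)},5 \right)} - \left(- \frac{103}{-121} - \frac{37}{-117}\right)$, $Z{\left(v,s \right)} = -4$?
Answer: $- \frac{1064146}{14157} \approx -75.167$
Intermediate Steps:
$S{\left(P \right)} = \frac{9}{2 P}$ ($S{\left(P \right)} = \frac{9}{P + P} = \frac{9}{2 P}$)
$K = - \frac{73156}{14157}$ ($K = -4 - \left(- \frac{103}{-121} - \frac{37}{-117}\right) = -4 - \left(\left(-103\right) \left(- \frac{1}{121}\right) - - \frac{37}{117}\right) = -4 - \left(\frac{103}{121} + \frac{37}{117}\right) = -4 - \frac{16528}{14157} = - \frac{73156}{14157} \approx -5.1675$)
$7 \cdot 5 \left(-2\right) + K = 7 \cdot 5 \left(-2\right) - \frac{73156}{14157} = 35 \left(-2\right) - \frac{73156}{14157} = -70 - \frac{73156}{14157} = - \frac{1064146}{14157}$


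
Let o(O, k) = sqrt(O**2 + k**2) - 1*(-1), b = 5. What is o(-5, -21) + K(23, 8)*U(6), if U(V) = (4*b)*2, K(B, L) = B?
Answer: 921 + sqrt(466) ≈ 942.59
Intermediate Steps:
U(V) = 40 (U(V) = (4*5)*2 = 20*2 = 40)
o(O, k) = 1 + sqrt(O**2 + k**2) (o(O, k) = sqrt(O**2 + k**2) + 1 = 1 + sqrt(O**2 + k**2))
o(-5, -21) + K(23, 8)*U(6) = (1 + sqrt((-5)**2 + (-21)**2)) + 23*40 = (1 + sqrt(25 + 441)) + 920 = (1 + sqrt(466)) + 920 = 921 + sqrt(466)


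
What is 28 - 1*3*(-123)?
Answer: 397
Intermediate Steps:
28 - 1*3*(-123) = 28 - 3*(-123) = 28 + 369 = 397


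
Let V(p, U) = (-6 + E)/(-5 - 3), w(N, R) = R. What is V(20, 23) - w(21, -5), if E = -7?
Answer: 53/8 ≈ 6.6250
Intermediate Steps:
V(p, U) = 13/8 (V(p, U) = (-6 - 7)/(-5 - 3) = -13/(-8) = -13*(-1/8) = 13/8)
V(20, 23) - w(21, -5) = 13/8 - 1*(-5) = 13/8 + 5 = 53/8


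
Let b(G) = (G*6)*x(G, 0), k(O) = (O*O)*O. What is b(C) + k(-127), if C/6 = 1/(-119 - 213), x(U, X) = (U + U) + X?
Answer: -14111310460/6889 ≈ -2.0484e+6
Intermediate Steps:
x(U, X) = X + 2*U (x(U, X) = 2*U + X = X + 2*U)
C = -3/166 (C = 6/(-119 - 213) = 6/(-332) = 6*(-1/332) = -3/166 ≈ -0.018072)
k(O) = O³ (k(O) = O²*O = O³)
b(G) = 12*G² (b(G) = (G*6)*(0 + 2*G) = (6*G)*(2*G) = 12*G²)
b(C) + k(-127) = 12*(-3/166)² + (-127)³ = 12*(9/27556) - 2048383 = 27/6889 - 2048383 = -14111310460/6889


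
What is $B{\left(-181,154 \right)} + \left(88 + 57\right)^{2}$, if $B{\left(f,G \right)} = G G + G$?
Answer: $44895$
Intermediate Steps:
$B{\left(f,G \right)} = G + G^{2}$ ($B{\left(f,G \right)} = G^{2} + G = G + G^{2}$)
$B{\left(-181,154 \right)} + \left(88 + 57\right)^{2} = 154 \left(1 + 154\right) + \left(88 + 57\right)^{2} = 154 \cdot 155 + 145^{2} = 23870 + 21025 = 44895$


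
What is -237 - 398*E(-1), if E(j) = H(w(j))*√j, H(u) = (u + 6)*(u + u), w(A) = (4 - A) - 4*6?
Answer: -237 - 196612*I ≈ -237.0 - 1.9661e+5*I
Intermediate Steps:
w(A) = -20 - A (w(A) = (4 - A) - 24 = -20 - A)
H(u) = 2*u*(6 + u) (H(u) = (6 + u)*(2*u) = 2*u*(6 + u))
E(j) = 2*√j*(-20 - j)*(-14 - j) (E(j) = (2*(-20 - j)*(6 + (-20 - j)))*√j = (2*(-20 - j)*(-14 - j))*√j = 2*√j*(-20 - j)*(-14 - j))
-237 - 398*E(-1) = -237 - 796*√(-1)*(14 - 1)*(20 - 1) = -237 - 796*I*13*19 = -237 - 196612*I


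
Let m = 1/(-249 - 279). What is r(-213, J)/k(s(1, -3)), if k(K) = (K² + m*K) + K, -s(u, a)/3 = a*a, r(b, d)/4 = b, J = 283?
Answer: -49984/41187 ≈ -1.2136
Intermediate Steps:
r(b, d) = 4*b
s(u, a) = -3*a² (s(u, a) = -3*a*a = -3*a²)
m = -1/528 (m = 1/(-528) = -1/528 ≈ -0.0018939)
k(K) = K² + 527*K/528 (k(K) = (K² - K/528) + K = K² + 527*K/528)
r(-213, J)/k(s(1, -3)) = (4*(-213))/(((-3*(-3)²)*(527 + 528*(-3*(-3)²))/528)) = -852*(-176/(9*(527 + 528*(-3*9)))) = -852*(-176/(9*(527 + 528*(-27)))) = -852*(-176/(9*(527 - 14256))) = -852/((1/528)*(-27)*(-13729)) = -852/123561/176 = -852*176/123561 = -49984/41187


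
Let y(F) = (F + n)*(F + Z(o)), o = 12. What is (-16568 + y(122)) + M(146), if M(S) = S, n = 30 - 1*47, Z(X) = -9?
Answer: -4557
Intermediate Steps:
n = -17 (n = 30 - 47 = -17)
y(F) = (-17 + F)*(-9 + F) (y(F) = (F - 17)*(F - 9) = (-17 + F)*(-9 + F))
(-16568 + y(122)) + M(146) = (-16568 + (153 + 122² - 26*122)) + 146 = (-16568 + (153 + 14884 - 3172)) + 146 = (-16568 + 11865) + 146 = -4703 + 146 = -4557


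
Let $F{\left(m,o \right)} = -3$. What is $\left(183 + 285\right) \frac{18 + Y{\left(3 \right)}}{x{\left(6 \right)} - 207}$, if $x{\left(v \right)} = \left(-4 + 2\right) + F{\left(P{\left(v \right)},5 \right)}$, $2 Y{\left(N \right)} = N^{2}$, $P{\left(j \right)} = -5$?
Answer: $- \frac{5265}{106} \approx -49.67$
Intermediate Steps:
$Y{\left(N \right)} = \frac{N^{2}}{2}$
$x{\left(v \right)} = -5$ ($x{\left(v \right)} = \left(-4 + 2\right) - 3 = -2 - 3 = -5$)
$\left(183 + 285\right) \frac{18 + Y{\left(3 \right)}}{x{\left(6 \right)} - 207} = \left(183 + 285\right) \frac{18 + \frac{3^{2}}{2}}{-5 - 207} = 468 \frac{18 + \frac{1}{2} \cdot 9}{-212} = 468 \left(18 + \frac{9}{2}\right) \left(- \frac{1}{212}\right) = 468 \cdot \frac{45}{2} \left(- \frac{1}{212}\right) = 468 \left(- \frac{45}{424}\right) = - \frac{5265}{106}$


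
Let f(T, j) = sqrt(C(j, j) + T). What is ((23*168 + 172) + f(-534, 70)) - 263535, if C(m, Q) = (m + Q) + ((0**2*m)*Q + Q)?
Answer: -259499 + 18*I ≈ -2.595e+5 + 18.0*I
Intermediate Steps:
C(m, Q) = m + 2*Q (C(m, Q) = (Q + m) + ((0*m)*Q + Q) = (Q + m) + (0*Q + Q) = (Q + m) + (0 + Q) = (Q + m) + Q = m + 2*Q)
f(T, j) = sqrt(T + 3*j) (f(T, j) = sqrt((j + 2*j) + T) = sqrt(3*j + T) = sqrt(T + 3*j))
((23*168 + 172) + f(-534, 70)) - 263535 = ((23*168 + 172) + sqrt(-534 + 3*70)) - 263535 = ((3864 + 172) + sqrt(-534 + 210)) - 263535 = (4036 + sqrt(-324)) - 263535 = (4036 + 18*I) - 263535 = -259499 + 18*I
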